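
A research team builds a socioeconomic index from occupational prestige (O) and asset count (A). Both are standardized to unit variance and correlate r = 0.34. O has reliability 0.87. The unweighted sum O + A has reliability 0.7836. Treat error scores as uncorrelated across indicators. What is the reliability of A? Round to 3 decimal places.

0.550

Var(O+A) = 2 + 2·0.34 = 2.680.
True-score variance = ρ_O + ρ_A + 2·0.34, so 0.7836 = (0.87 + ρ_A + 0.68) / 2.680.
ρ_A = 0.7836·2.680 − 0.87 − 0.68 = 0.550.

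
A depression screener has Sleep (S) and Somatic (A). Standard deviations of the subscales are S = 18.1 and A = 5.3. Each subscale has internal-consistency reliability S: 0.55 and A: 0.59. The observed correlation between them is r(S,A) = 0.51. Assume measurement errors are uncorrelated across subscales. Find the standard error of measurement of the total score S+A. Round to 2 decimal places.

12.61

Var(total) = 355.7 + 97.8486 = 453.549.
True-score variance = 196.759 + 97.8486 = 294.607, so reliability = 0.6496.
Error variance = 453.549 − 294.607 = 158.941; SEM = √158.941 = 12.61.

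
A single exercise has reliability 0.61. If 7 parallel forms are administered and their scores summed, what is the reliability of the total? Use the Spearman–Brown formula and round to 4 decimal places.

0.9163

ρ_k = kρ / (1 + (k−1)ρ) = 7·0.61 / (1 + 6·0.61) = 4.270 / 4.660 = 0.9163.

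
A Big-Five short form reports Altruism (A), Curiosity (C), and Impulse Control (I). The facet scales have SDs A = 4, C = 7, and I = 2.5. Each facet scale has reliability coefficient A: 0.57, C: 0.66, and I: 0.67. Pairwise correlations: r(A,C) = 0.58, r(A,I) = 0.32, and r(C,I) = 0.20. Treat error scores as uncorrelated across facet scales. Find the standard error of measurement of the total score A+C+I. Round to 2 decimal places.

5.06

Var(total) = 71.25 + 45.88 = 117.13.
True-score variance = 45.6475 + 45.88 = 91.5275, so reliability = 0.7814.
Error variance = 117.13 − 91.5275 = 25.6025; SEM = √25.6025 = 5.06.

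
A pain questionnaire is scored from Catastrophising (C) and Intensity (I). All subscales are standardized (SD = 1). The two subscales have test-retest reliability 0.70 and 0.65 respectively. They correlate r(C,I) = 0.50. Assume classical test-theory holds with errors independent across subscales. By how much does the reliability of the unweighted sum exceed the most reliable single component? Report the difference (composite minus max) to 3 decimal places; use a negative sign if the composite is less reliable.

Var(sum) = 2 + 1 = 3; true-score variance = 1.35 + 1 = 2.35; composite reliability = 0.7833.
Max component reliability = 0.7000.
Difference = 0.7833 − 0.7000 = 0.083.

0.083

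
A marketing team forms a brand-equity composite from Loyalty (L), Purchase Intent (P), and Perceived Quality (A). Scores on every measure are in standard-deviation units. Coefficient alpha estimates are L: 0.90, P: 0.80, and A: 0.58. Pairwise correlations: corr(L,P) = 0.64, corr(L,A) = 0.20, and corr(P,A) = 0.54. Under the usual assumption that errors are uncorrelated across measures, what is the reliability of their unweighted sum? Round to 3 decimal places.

Var(L+P+A) = 3 + 2·[0.64 + 0.20 + 0.54] = 3 + 2.76 = 5.76.
Under uncorrelated errors the observed covariances equal the true-score covariances, so only the own-variance terms attenuate.
True-score variance = [0.90 + 0.80 + 0.58] + 2.76 = 2.28 + 2.76 = 5.04.
Reliability = 5.04 / 5.76 = 0.875.

0.875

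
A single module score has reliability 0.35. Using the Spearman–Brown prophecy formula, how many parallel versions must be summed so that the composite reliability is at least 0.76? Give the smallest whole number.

k ≥ ρ*(1−ρ₁)/(ρ₁(1−ρ*)) = 0.76·0.65 / (0.35·0.24) = 5.881.
Smallest integer k = 6.

6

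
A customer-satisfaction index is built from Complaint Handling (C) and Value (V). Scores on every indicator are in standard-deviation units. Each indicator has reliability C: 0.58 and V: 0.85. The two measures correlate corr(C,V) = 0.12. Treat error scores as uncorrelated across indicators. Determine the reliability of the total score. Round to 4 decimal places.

0.7455

Var(C+V) = 2 + 2·[0.12] = 2 + 0.24 = 2.24.
Under uncorrelated errors the observed covariances equal the true-score covariances, so only the own-variance terms attenuate.
True-score variance = [0.58 + 0.85] + 0.24 = 1.43 + 0.24 = 1.67.
Reliability = 1.67 / 2.24 = 0.7455.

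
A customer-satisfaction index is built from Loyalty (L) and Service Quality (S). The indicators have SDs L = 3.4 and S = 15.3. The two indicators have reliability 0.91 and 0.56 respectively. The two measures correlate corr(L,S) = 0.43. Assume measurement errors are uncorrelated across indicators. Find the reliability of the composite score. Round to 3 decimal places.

Var(L+S) = 3.4² + 15.3² + 2·[3.4·15.3·0.43] = 245.65 + 44.7372 = 290.387.
With uncorrelated errors the cross-covariances are all true-score covariance, so they carry over unchanged; only the diagonal terms shrink to ρᵢσᵢ².
True-score variance = [3.4²·0.91 + 15.3²·0.56] + 44.7372 = 141.61 + 44.7372 = 186.347.
Reliability = 186.347 / 290.387 = 0.642.

0.642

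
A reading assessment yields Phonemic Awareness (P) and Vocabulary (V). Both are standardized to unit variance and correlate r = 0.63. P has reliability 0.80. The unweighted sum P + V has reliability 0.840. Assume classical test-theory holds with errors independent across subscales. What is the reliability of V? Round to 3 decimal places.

Var(P+V) = 2 + 2·0.63 = 3.260.
True-score variance = ρ_P + ρ_V + 2·0.63, so 0.840 = (0.80 + ρ_V + 1.26) / 3.260.
ρ_V = 0.840·3.260 − 0.80 − 1.26 = 0.678.

0.678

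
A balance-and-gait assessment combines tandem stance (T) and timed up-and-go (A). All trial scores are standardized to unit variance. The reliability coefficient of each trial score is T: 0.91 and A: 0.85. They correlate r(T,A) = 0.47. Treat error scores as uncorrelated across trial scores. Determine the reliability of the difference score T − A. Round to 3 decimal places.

0.774

Var(T−A) = 1 + 1 − 2·0.47 = 2 − 0.94 = 1.06.
Under uncorrelated errors the observed covariances equal the true-score covariances, so only the own-variance terms attenuate.
True-score variance = [0.91 + 0.85] − 0.94 = 1.76 − 0.94 = 0.82.
Reliability = 0.82 / 1.06 = 0.774.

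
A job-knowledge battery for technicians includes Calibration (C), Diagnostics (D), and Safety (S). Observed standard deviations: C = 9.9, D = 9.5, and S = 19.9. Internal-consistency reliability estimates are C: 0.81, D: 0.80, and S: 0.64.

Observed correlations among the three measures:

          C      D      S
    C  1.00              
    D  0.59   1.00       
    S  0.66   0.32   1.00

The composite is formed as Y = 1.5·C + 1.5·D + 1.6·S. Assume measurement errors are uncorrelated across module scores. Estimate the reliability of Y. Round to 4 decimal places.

Var(Y) = 1.5²·9.9² + 1.5²·9.5² + 1.6²·19.9² + 2·[2.25·9.9·9.5·0.59 + 2.4·9.9·19.9·0.66 + 2.4·9.5·19.9·0.32] = 1437.37 + 1164.21 = 2601.58.
With uncorrelated errors the cross-covariances are all true-score covariance, so they carry over unchanged; only the diagonal terms shrink to ρᵢσᵢ².
True-score variance = [1.5²·9.9²·0.81 + 1.5²·9.5²·0.80 + 1.6²·19.9²·0.64] + 1164.21 = 989.896 + 1164.21 = 2154.11.
Reliability = 2154.11 / 2601.58 = 0.8280.

0.8280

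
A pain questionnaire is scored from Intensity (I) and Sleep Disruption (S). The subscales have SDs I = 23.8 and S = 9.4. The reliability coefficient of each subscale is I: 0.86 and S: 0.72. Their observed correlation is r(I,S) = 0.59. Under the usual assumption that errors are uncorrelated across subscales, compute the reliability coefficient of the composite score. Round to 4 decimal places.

0.8868

Var(I+S) = 23.8² + 9.4² + 2·[23.8·9.4·0.59] = 654.8 + 263.99 = 918.79.
Because errors are independent across components, Cov(Tᵢ,Tⱼ) = Cov(Xᵢ,Xⱼ); the off-diagonal part of the true-score variance is the same as above.
True-score variance = [23.8²·0.86 + 9.4²·0.72] + 263.99 = 550.758 + 263.99 = 814.747.
Reliability = 814.747 / 918.79 = 0.8868.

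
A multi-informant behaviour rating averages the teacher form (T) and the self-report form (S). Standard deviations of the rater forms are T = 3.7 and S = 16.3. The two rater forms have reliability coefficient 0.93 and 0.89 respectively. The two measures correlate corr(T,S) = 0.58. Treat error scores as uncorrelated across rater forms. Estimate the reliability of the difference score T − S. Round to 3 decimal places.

0.856

Var(T−S) = 3.7² + 16.3² − 2·3.7·16.3·0.58 = 279.38 − 69.9596 = 209.42.
Under uncorrelated errors the observed covariances equal the true-score covariances, so only the own-variance terms attenuate.
True-score variance = [3.7²·0.93 + 16.3²·0.89] − 69.9596 = 249.196 − 69.9596 = 179.236.
Reliability = 179.236 / 209.42 = 0.856.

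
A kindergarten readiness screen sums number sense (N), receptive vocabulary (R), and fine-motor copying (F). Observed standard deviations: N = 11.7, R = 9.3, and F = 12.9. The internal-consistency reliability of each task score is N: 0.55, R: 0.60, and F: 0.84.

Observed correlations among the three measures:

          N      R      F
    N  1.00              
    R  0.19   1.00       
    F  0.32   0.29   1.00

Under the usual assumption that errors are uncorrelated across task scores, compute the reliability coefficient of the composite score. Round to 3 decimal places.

0.794

Var(N+R+F) = 11.7² + 9.3² + 12.9² + 2·[11.7·9.3·0.19 + 11.7·12.9·0.32 + 9.3·12.9·0.29] = 389.79 + 207.526 = 597.316.
With uncorrelated errors the cross-covariances are all true-score covariance, so they carry over unchanged; only the diagonal terms shrink to ρᵢσᵢ².
True-score variance = [11.7²·0.55 + 9.3²·0.60 + 12.9²·0.84] + 207.526 = 266.968 + 207.526 = 474.493.
Reliability = 474.493 / 597.316 = 0.794.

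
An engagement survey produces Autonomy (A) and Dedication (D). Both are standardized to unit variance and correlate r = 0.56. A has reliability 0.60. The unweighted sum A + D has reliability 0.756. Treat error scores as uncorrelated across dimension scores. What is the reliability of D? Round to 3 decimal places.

Var(A+D) = 2 + 2·0.56 = 3.120.
True-score variance = ρ_A + ρ_D + 2·0.56, so 0.756 = (0.60 + ρ_D + 1.12) / 3.120.
ρ_D = 0.756·3.120 − 0.60 − 1.12 = 0.639.

0.639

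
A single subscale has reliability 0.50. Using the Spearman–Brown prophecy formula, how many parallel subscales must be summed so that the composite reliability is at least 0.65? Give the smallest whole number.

2

k ≥ ρ*(1−ρ₁)/(ρ₁(1−ρ*)) = 0.65·0.50 / (0.50·0.35) = 1.857.
Smallest integer k = 2.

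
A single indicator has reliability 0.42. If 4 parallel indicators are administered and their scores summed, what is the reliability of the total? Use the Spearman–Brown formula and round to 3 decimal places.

ρ_k = kρ / (1 + (k−1)ρ) = 4·0.42 / (1 + 3·0.42) = 1.680 / 2.260 = 0.743.

0.743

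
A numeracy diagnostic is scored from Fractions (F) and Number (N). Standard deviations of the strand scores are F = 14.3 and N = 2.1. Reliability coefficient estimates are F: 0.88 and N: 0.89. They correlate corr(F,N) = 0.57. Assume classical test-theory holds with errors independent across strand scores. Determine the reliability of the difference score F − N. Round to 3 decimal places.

Var(F−N) = 14.3² + 2.1² − 2·14.3·2.1·0.57 = 208.9 − 34.2342 = 174.666.
With uncorrelated errors the cross-covariances are all true-score covariance, so they carry over unchanged; only the diagonal terms shrink to ρᵢσᵢ².
True-score variance = [14.3²·0.88 + 2.1²·0.89] − 34.2342 = 183.876 − 34.2342 = 149.642.
Reliability = 149.642 / 174.666 = 0.857.

0.857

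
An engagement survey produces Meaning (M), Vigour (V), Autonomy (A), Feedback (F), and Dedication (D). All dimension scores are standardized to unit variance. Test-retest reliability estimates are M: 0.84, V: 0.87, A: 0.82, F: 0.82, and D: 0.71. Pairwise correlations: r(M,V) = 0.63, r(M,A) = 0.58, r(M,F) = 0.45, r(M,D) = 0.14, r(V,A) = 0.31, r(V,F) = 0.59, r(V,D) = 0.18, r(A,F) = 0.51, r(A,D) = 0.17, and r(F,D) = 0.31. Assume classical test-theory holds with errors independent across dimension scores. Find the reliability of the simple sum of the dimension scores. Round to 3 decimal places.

0.926

Var(M+V+A+F+D) = 5 + 2·[0.63 + 0.58 + 0.45 + 0.14 + 0.31 + 0.59 + 0.18 + 0.51 + 0.17 + 0.31] = 5 + 7.74 = 12.74.
With uncorrelated errors the cross-covariances are all true-score covariance, so they carry over unchanged; only the diagonal terms shrink to ρᵢσᵢ².
True-score variance = [0.84 + 0.87 + 0.82 + 0.82 + 0.71] + 7.74 = 4.06 + 7.74 = 11.8.
Reliability = 11.8 / 12.74 = 0.926.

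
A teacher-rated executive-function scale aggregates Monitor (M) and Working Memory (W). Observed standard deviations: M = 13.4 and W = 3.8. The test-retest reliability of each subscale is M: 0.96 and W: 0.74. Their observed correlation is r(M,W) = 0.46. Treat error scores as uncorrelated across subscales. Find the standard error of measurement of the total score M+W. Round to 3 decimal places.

3.307

Var(total) = 194 + 46.8464 = 240.846.
True-score variance = 183.063 + 46.8464 = 229.91, so reliability = 0.9546.
Error variance = 240.846 − 229.91 = 10.9368; SEM = √10.9368 = 3.307.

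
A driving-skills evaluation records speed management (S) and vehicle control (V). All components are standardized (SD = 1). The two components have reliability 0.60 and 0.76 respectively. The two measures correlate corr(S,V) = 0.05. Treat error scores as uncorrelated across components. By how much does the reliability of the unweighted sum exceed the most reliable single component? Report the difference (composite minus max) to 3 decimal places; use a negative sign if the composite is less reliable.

Var(sum) = 2 + 0.1 = 2.1; true-score variance = 1.36 + 0.1 = 1.46; composite reliability = 0.6952.
Max component reliability = 0.7600.
Difference = 0.6952 − 0.7600 = -0.065.

-0.065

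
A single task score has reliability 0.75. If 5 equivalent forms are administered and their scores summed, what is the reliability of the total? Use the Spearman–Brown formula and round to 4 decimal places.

ρ_k = kρ / (1 + (k−1)ρ) = 5·0.75 / (1 + 4·0.75) = 3.750 / 4.000 = 0.9375.

0.9375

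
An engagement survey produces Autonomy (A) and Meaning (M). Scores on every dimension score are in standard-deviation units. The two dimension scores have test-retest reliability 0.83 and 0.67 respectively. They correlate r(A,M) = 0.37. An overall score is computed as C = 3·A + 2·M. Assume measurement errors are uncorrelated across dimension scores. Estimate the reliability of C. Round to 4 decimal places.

Var(C) = 3² + 2² + 2·[6·0.37] = 13 + 4.44 = 17.44.
With uncorrelated errors the cross-covariances are all true-score covariance, so they carry over unchanged; only the diagonal terms shrink to ρᵢσᵢ².
True-score variance = [3²·0.83 + 2²·0.67] + 4.44 = 10.15 + 4.44 = 14.59.
Reliability = 14.59 / 17.44 = 0.8366.

0.8366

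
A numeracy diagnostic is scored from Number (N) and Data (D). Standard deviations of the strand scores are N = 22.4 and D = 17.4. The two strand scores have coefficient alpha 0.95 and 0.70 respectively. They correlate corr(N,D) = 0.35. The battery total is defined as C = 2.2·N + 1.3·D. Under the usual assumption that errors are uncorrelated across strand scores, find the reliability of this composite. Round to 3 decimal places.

Var(C) = 2.2²·22.4² + 1.3²·17.4² + 2·[2.86·22.4·17.4·0.35] = 2940.18 + 780.3 = 3720.48.
With uncorrelated errors the cross-covariances are all true-score covariance, so they carry over unchanged; only the diagonal terms shrink to ρᵢσᵢ².
True-score variance = [2.2²·22.4²·0.95 + 1.3²·17.4²·0.70] + 780.3 = 2665.26 + 780.3 = 3445.56.
Reliability = 3445.56 / 3720.48 = 0.926.

0.926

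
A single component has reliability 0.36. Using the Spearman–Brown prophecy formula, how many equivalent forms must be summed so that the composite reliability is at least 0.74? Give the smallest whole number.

k ≥ ρ*(1−ρ₁)/(ρ₁(1−ρ*)) = 0.74·0.64 / (0.36·0.26) = 5.060.
Smallest integer k = 6.

6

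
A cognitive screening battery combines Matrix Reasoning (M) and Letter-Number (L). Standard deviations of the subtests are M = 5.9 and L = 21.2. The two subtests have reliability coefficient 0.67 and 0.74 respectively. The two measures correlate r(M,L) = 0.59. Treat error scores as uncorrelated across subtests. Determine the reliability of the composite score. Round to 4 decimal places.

0.7969

Var(M+L) = 5.9² + 21.2² + 2·[5.9·21.2·0.59] = 484.25 + 147.594 = 631.844.
Under uncorrelated errors the observed covariances equal the true-score covariances, so only the own-variance terms attenuate.
True-score variance = [5.9²·0.67 + 21.2²·0.74] + 147.594 = 355.908 + 147.594 = 503.503.
Reliability = 503.503 / 631.844 = 0.7969.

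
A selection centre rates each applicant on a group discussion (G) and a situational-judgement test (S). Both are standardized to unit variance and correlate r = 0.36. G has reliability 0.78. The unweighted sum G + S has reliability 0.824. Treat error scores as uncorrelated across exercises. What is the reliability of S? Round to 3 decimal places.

Var(G+S) = 2 + 2·0.36 = 2.720.
True-score variance = ρ_G + ρ_S + 2·0.36, so 0.824 = (0.78 + ρ_S + 0.72) / 2.720.
ρ_S = 0.824·2.720 − 0.78 − 0.72 = 0.741.

0.741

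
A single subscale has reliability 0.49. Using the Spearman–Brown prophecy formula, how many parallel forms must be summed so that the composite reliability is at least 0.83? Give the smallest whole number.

k ≥ ρ*(1−ρ₁)/(ρ₁(1−ρ*)) = 0.83·0.51 / (0.49·0.17) = 5.082.
Smallest integer k = 6.

6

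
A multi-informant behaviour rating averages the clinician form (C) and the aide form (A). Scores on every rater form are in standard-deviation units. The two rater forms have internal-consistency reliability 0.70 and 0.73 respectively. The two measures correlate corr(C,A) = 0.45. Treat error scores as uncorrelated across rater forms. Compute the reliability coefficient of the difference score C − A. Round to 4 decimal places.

0.4818

Var(C−A) = 1 + 1 − 2·0.45 = 2 − 0.9 = 1.1.
Because errors are independent across components, Cov(Tᵢ,Tⱼ) = Cov(Xᵢ,Xⱼ); the off-diagonal part of the true-score variance is the same as above.
True-score variance = [0.70 + 0.73] − 0.9 = 1.43 − 0.9 = 0.53.
Reliability = 0.53 / 1.1 = 0.4818.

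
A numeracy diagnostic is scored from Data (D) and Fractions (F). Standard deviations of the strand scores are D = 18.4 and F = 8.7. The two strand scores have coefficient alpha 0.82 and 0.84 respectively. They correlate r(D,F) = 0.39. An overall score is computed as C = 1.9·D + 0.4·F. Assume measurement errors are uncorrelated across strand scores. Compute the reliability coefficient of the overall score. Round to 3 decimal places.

0.833

Var(C) = 1.9²·18.4² + 0.4²·8.7² + 2·[0.76·18.4·8.7·0.39] = 1234.31 + 94.8954 = 1329.21.
Under uncorrelated errors the observed covariances equal the true-score covariances, so only the own-variance terms attenuate.
True-score variance = [1.9²·18.4²·0.82 + 0.4²·8.7²·0.84] + 94.8954 = 1012.38 + 94.8954 = 1107.27.
Reliability = 1107.27 / 1329.21 = 0.833.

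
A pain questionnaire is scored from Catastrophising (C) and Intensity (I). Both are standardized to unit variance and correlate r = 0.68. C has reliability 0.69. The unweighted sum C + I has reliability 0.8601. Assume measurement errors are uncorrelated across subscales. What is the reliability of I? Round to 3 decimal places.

0.840

Var(C+I) = 2 + 2·0.68 = 3.360.
True-score variance = ρ_C + ρ_I + 2·0.68, so 0.8601 = (0.69 + ρ_I + 1.36) / 3.360.
ρ_I = 0.8601·3.360 − 0.69 − 1.36 = 0.840.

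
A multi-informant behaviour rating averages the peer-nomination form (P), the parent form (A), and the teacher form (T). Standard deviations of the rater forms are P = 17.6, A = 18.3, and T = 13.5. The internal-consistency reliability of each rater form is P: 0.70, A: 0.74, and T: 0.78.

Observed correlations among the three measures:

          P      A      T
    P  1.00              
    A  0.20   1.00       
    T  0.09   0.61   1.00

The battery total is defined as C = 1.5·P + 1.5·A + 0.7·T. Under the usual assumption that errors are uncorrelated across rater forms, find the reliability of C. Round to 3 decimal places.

0.806

Var(C) = 1.5²·17.6² + 1.5²·18.3² + 0.7²·13.5² + 2·[2.25·17.6·18.3·0.20 + 1.05·17.6·13.5·0.09 + 1.05·18.3·13.5·0.61] = 1539.77 + 651.249 = 2191.01.
Under uncorrelated errors the observed covariances equal the true-score covariances, so only the own-variance terms attenuate.
True-score variance = [1.5²·17.6²·0.70 + 1.5²·18.3²·0.74 + 0.7²·13.5²·0.78] + 651.249 = 1115.12 + 651.249 = 1766.37.
Reliability = 1766.37 / 2191.01 = 0.806.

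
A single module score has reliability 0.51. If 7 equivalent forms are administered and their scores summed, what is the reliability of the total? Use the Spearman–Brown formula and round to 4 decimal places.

ρ_k = kρ / (1 + (k−1)ρ) = 7·0.51 / (1 + 6·0.51) = 3.570 / 4.060 = 0.8793.

0.8793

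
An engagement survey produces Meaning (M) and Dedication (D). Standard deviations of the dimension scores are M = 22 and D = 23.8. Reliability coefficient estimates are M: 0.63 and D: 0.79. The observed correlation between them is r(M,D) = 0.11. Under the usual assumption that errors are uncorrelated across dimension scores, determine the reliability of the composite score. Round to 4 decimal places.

Var(M+D) = 22² + 23.8² + 2·[22·23.8·0.11] = 1050.44 + 115.192 = 1165.63.
Under uncorrelated errors the observed covariances equal the true-score covariances, so only the own-variance terms attenuate.
True-score variance = [22²·0.63 + 23.8²·0.79] + 115.192 = 752.408 + 115.192 = 867.6.
Reliability = 867.6 / 1165.63 = 0.7443.

0.7443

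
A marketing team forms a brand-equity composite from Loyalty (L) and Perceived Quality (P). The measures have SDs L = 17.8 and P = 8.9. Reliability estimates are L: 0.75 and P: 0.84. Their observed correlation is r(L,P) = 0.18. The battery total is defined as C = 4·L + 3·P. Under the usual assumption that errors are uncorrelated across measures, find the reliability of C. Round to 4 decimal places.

Var(C) = 4²·17.8² + 3²·8.9² + 2·[12·17.8·8.9·0.18] = 5782.33 + 684.374 = 6466.7.
Under uncorrelated errors the observed covariances equal the true-score covariances, so only the own-variance terms attenuate.
True-score variance = [4²·17.8²·0.75 + 3²·8.9²·0.84] + 684.374 = 4400.91 + 684.374 = 5085.28.
Reliability = 5085.28 / 6466.7 = 0.7864.

0.7864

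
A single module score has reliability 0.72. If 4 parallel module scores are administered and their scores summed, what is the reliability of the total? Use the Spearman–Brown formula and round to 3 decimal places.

ρ_k = kρ / (1 + (k−1)ρ) = 4·0.72 / (1 + 3·0.72) = 2.880 / 3.160 = 0.911.

0.911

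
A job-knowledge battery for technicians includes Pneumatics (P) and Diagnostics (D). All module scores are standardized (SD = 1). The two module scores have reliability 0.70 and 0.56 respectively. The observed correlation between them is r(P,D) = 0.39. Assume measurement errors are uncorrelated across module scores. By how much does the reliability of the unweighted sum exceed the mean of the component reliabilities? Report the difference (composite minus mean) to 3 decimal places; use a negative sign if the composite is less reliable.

0.104

Var(sum) = 2 + 0.78 = 2.78; true-score variance = 1.26 + 0.78 = 2.04; composite reliability = 0.7338.
Mean component reliability = 0.6300.
Difference = 0.7338 − 0.6300 = 0.104.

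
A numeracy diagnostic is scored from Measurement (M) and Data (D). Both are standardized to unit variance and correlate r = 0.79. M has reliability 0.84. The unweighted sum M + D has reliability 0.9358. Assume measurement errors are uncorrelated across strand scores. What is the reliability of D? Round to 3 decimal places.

0.930

Var(M+D) = 2 + 2·0.79 = 3.580.
True-score variance = ρ_M + ρ_D + 2·0.79, so 0.9358 = (0.84 + ρ_D + 1.58) / 3.580.
ρ_D = 0.9358·3.580 − 0.84 − 1.58 = 0.930.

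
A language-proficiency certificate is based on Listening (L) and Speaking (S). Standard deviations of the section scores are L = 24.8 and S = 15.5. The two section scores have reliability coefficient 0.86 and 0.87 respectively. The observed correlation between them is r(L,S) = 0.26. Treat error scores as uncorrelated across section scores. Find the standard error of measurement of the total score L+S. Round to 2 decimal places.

Var(total) = 855.29 + 199.888 = 1055.18.
True-score variance = 737.952 + 199.888 = 937.84, so reliability = 0.8888.
Error variance = 1055.18 − 937.84 = 117.338; SEM = √117.338 = 10.83.

10.83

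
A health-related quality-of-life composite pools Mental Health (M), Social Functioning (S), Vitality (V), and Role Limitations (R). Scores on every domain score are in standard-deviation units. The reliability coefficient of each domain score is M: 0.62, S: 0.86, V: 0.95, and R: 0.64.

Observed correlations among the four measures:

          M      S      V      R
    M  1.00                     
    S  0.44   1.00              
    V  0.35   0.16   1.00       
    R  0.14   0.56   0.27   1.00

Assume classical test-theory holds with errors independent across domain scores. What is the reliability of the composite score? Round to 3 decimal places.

Var(M+S+V+R) = 4 + 2·[0.44 + 0.35 + 0.14 + 0.16 + 0.56 + 0.27] = 4 + 3.84 = 7.84.
With uncorrelated errors the cross-covariances are all true-score covariance, so they carry over unchanged; only the diagonal terms shrink to ρᵢσᵢ².
True-score variance = [0.62 + 0.86 + 0.95 + 0.64] + 3.84 = 3.07 + 3.84 = 6.91.
Reliability = 6.91 / 7.84 = 0.881.

0.881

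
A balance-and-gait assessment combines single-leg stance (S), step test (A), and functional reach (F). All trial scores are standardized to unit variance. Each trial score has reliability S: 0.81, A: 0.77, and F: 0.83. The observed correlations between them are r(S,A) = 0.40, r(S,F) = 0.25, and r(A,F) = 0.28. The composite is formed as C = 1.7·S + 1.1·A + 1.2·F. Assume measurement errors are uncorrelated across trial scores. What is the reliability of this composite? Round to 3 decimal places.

0.878

Var(C) = 1.7² + 1.1² + 1.2² + 2·[1.87·0.40 + 2.04·0.25 + 1.32·0.28] = 5.54 + 3.2552 = 8.7952.
Under uncorrelated errors the observed covariances equal the true-score covariances, so only the own-variance terms attenuate.
True-score variance = [1.7²·0.81 + 1.1²·0.77 + 1.2²·0.83] + 3.2552 = 4.4678 + 3.2552 = 7.723.
Reliability = 7.723 / 8.7952 = 0.878.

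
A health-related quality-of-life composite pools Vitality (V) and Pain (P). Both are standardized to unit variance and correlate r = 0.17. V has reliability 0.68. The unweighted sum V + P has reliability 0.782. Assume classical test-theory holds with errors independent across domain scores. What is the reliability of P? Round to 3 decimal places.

Var(V+P) = 2 + 2·0.17 = 2.340.
True-score variance = ρ_V + ρ_P + 2·0.17, so 0.782 = (0.68 + ρ_P + 0.34) / 2.340.
ρ_P = 0.782·2.340 − 0.68 − 0.34 = 0.810.

0.810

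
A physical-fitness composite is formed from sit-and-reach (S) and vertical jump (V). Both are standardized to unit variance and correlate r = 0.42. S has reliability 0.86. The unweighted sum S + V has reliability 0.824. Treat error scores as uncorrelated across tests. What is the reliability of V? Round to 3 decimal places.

Var(S+V) = 2 + 2·0.42 = 2.840.
True-score variance = ρ_S + ρ_V + 2·0.42, so 0.824 = (0.86 + ρ_V + 0.84) / 2.840.
ρ_V = 0.824·2.840 − 0.86 − 0.84 = 0.640.

0.640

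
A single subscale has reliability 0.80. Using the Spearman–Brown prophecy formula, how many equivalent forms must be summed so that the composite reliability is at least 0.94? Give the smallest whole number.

k ≥ ρ*(1−ρ₁)/(ρ₁(1−ρ*)) = 0.94·0.20 / (0.80·0.06) = 3.917.
Smallest integer k = 4.

4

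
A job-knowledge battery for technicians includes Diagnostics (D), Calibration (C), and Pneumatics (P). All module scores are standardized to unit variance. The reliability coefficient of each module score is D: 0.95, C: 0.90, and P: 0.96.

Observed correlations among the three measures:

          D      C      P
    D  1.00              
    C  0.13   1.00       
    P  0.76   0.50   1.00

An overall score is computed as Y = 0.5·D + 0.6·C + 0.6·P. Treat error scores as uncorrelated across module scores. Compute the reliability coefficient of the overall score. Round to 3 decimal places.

0.966

Var(Y) = 0.5² + 0.6² + 0.6² + 2·[0.3·0.13 + 0.3·0.76 + 0.36·0.50] = 0.97 + 0.894 = 1.864.
Because errors are independent across components, Cov(Tᵢ,Tⱼ) = Cov(Xᵢ,Xⱼ); the off-diagonal part of the true-score variance is the same as above.
True-score variance = [0.5²·0.95 + 0.6²·0.90 + 0.6²·0.96] + 0.894 = 0.9071 + 0.894 = 1.8011.
Reliability = 1.8011 / 1.864 = 0.966.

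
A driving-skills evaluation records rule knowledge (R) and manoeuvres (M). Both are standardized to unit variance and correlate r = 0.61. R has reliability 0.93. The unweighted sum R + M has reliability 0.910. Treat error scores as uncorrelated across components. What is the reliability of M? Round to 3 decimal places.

Var(R+M) = 2 + 2·0.61 = 3.220.
True-score variance = ρ_R + ρ_M + 2·0.61, so 0.910 = (0.93 + ρ_M + 1.22) / 3.220.
ρ_M = 0.910·3.220 − 0.93 − 1.22 = 0.780.

0.780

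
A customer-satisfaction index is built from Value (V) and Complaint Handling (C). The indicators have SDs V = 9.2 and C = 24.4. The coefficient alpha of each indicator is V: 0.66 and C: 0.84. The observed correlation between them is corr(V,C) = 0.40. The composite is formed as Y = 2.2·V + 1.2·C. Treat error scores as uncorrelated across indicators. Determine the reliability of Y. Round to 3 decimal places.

Var(Y) = 2.2²·9.2² + 1.2²·24.4² + 2·[2.64·9.2·24.4·0.40] = 1266.98 + 474.102 = 1741.08.
Under uncorrelated errors the observed covariances equal the true-score covariances, so only the own-variance terms attenuate.
True-score variance = [2.2²·9.2²·0.66 + 1.2²·24.4²·0.84] + 474.102 = 990.521 + 474.102 = 1464.62.
Reliability = 1464.62 / 1741.08 = 0.841.

0.841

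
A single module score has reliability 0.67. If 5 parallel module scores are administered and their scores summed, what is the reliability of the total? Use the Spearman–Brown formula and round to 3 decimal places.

ρ_k = kρ / (1 + (k−1)ρ) = 5·0.67 / (1 + 4·0.67) = 3.350 / 3.680 = 0.910.

0.910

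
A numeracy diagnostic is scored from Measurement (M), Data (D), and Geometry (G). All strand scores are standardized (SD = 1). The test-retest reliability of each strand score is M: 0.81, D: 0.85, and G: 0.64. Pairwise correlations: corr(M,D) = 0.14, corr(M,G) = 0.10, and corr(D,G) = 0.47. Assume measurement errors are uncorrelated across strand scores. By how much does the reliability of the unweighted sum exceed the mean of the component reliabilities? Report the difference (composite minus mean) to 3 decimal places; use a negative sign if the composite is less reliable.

Var(sum) = 3 + 1.42 = 4.42; true-score variance = 2.3 + 1.42 = 3.72; composite reliability = 0.8416.
Mean component reliability = 0.7667.
Difference = 0.8416 − 0.7667 = 0.075.

0.075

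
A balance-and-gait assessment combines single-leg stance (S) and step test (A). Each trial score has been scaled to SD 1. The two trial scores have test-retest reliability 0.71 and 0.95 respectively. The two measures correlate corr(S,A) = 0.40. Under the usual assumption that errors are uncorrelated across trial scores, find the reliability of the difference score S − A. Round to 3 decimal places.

0.717

Var(S−A) = 1 + 1 − 2·0.40 = 2 − 0.8 = 1.2.
With uncorrelated errors the cross-covariances are all true-score covariance, so they carry over unchanged; only the diagonal terms shrink to ρᵢσᵢ².
True-score variance = [0.71 + 0.95] − 0.8 = 1.66 − 0.8 = 0.86.
Reliability = 0.86 / 1.2 = 0.717.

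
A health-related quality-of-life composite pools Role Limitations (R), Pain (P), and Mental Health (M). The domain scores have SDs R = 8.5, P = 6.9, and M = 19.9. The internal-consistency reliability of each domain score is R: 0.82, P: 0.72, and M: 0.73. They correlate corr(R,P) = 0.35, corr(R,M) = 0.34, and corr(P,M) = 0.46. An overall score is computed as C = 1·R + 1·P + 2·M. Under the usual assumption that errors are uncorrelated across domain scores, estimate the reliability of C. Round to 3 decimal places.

0.796

Var(C) = 8.5² + 6.9² + 2²·19.9² + 2·[8.5·6.9·0.35 + 2·8.5·19.9·0.34 + 2·6.9·19.9·0.46] = 1703.9 + 523.749 = 2227.65.
Under uncorrelated errors the observed covariances equal the true-score covariances, so only the own-variance terms attenuate.
True-score variance = [8.5²·0.82 + 6.9²·0.72 + 2²·19.9²·0.73] + 523.749 = 1249.87 + 523.749 = 1773.62.
Reliability = 1773.62 / 2227.65 = 0.796.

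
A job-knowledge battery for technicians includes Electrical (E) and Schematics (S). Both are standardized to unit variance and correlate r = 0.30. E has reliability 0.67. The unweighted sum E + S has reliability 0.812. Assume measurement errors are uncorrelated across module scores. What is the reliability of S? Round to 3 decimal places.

Var(E+S) = 2 + 2·0.30 = 2.600.
True-score variance = ρ_E + ρ_S + 2·0.30, so 0.812 = (0.67 + ρ_S + 0.60) / 2.600.
ρ_S = 0.812·2.600 − 0.67 − 0.60 = 0.841.

0.841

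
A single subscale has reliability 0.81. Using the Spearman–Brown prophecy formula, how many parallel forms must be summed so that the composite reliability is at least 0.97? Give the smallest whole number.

k ≥ ρ*(1−ρ₁)/(ρ₁(1−ρ*)) = 0.97·0.19 / (0.81·0.03) = 7.584.
Smallest integer k = 8.

8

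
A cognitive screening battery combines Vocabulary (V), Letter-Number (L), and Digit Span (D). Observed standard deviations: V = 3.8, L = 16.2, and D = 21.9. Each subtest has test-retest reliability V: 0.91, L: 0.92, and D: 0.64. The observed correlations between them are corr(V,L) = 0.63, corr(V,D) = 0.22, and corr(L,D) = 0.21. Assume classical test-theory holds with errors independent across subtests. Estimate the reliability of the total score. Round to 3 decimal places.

0.809

Var(V+L+D) = 3.8² + 16.2² + 21.9² + 2·[3.8·16.2·0.63 + 3.8·21.9·0.22 + 16.2·21.9·0.21] = 756.49 + 263.19 = 1019.68.
Because errors are independent across components, Cov(Tᵢ,Tⱼ) = Cov(Xᵢ,Xⱼ); the off-diagonal part of the true-score variance is the same as above.
True-score variance = [3.8²·0.91 + 16.2²·0.92 + 21.9²·0.64] + 263.19 = 561.536 + 263.19 = 824.726.
Reliability = 824.726 / 1019.68 = 0.809.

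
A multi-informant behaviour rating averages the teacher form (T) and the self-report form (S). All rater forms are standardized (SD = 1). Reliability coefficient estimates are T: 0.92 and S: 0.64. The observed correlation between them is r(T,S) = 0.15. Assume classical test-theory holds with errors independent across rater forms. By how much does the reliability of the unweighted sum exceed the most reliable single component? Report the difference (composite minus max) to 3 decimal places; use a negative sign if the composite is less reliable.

Var(sum) = 2 + 0.3 = 2.3; true-score variance = 1.56 + 0.3 = 1.86; composite reliability = 0.8087.
Max component reliability = 0.9200.
Difference = 0.8087 − 0.9200 = -0.111.

-0.111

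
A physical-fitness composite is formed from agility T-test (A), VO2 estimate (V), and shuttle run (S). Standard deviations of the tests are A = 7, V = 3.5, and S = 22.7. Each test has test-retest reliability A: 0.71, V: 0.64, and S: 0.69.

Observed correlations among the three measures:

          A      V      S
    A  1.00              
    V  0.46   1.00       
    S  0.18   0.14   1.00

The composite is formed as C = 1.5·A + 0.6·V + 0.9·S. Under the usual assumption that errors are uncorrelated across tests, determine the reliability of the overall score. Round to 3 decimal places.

Var(C) = 1.5²·7² + 0.6²·3.5² + 0.9²·22.7² + 2·[0.9·7·3.5·0.46 + 1.35·7·22.7·0.18 + 0.54·3.5·22.7·0.14] = 532.045 + 109.524 = 641.569.
With uncorrelated errors the cross-covariances are all true-score covariance, so they carry over unchanged; only the diagonal terms shrink to ρᵢσᵢ².
True-score variance = [1.5²·7²·0.71 + 0.6²·3.5²·0.64 + 0.9²·22.7²·0.69] + 109.524 = 369.095 + 109.524 = 478.62.
Reliability = 478.62 / 641.569 = 0.746.

0.746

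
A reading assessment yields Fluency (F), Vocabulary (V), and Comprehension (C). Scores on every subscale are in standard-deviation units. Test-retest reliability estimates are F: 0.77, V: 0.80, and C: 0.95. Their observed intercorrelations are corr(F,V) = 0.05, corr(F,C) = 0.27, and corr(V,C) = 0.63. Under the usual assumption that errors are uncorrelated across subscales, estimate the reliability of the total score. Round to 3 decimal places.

0.902

Var(F+V+C) = 3 + 2·[0.05 + 0.27 + 0.63] = 3 + 1.9 = 4.9.
Under uncorrelated errors the observed covariances equal the true-score covariances, so only the own-variance terms attenuate.
True-score variance = [0.77 + 0.80 + 0.95] + 1.9 = 2.52 + 1.9 = 4.42.
Reliability = 4.42 / 4.9 = 0.902.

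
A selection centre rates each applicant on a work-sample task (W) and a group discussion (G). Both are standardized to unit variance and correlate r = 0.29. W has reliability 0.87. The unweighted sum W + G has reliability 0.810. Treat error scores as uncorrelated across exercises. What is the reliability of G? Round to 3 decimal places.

Var(W+G) = 2 + 2·0.29 = 2.580.
True-score variance = ρ_W + ρ_G + 2·0.29, so 0.810 = (0.87 + ρ_G + 0.58) / 2.580.
ρ_G = 0.810·2.580 − 0.87 − 0.58 = 0.640.

0.640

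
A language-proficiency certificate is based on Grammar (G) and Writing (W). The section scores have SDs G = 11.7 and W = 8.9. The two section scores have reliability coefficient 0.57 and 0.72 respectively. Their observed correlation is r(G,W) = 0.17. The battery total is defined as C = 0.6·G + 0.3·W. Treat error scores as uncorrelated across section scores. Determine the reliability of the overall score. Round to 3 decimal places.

0.631

Var(C) = 0.6²·11.7² + 0.3²·8.9² + 2·[0.18·11.7·8.9·0.17] = 56.4093 + 6.37276 = 62.7821.
Because errors are independent across components, Cov(Tᵢ,Tⱼ) = Cov(Xᵢ,Xⱼ); the off-diagonal part of the true-score variance is the same as above.
True-score variance = [0.6²·11.7²·0.57 + 0.3²·8.9²·0.72] + 6.37276 = 33.2226 + 6.37276 = 39.5954.
Reliability = 39.5954 / 62.7821 = 0.631.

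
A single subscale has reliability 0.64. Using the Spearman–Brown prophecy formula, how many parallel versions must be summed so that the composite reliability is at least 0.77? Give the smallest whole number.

2

k ≥ ρ*(1−ρ₁)/(ρ₁(1−ρ*)) = 0.77·0.36 / (0.64·0.23) = 1.883.
Smallest integer k = 2.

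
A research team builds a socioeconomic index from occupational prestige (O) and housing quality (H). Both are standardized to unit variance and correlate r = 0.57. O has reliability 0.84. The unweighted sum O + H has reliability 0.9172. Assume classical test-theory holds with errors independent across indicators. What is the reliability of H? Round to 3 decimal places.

0.900

Var(O+H) = 2 + 2·0.57 = 3.140.
True-score variance = ρ_O + ρ_H + 2·0.57, so 0.9172 = (0.84 + ρ_H + 1.14) / 3.140.
ρ_H = 0.9172·3.140 − 0.84 − 1.14 = 0.900.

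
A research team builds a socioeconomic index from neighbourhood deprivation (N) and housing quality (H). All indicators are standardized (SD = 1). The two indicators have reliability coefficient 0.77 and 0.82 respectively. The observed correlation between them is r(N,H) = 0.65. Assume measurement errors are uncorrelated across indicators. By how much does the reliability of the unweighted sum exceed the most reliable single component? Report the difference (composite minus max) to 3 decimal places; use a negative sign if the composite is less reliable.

0.056

Var(sum) = 2 + 1.3 = 3.3; true-score variance = 1.59 + 1.3 = 2.89; composite reliability = 0.8758.
Max component reliability = 0.8200.
Difference = 0.8758 − 0.8200 = 0.056.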